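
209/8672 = 209/8672 = 0.02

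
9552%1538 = 324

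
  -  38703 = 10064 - 48767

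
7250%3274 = 702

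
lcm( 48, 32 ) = 96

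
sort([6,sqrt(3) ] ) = [sqrt( 3 ), 6]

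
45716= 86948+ - 41232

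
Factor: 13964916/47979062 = 2^1*  3^1*7^1*61^( - 1)*83^1*2003^1*393271^( - 1) = 6982458/23989531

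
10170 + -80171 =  - 70001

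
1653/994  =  1653/994 = 1.66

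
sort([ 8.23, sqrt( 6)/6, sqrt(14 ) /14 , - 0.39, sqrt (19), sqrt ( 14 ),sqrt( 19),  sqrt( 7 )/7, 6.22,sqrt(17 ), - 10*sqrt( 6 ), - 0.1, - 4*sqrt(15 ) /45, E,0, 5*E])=[ - 10*sqrt (6), - 0.39, - 4 * sqrt( 15 )/45, - 0.1,0,sqrt( 14 )/14,sqrt( 7 ) /7,sqrt( 6 )/6,E,  sqrt( 14),sqrt(17 ),sqrt( 19), sqrt (19 ), 6.22,8.23, 5 * E]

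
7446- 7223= 223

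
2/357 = 2/357= 0.01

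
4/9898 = 2/4949 =0.00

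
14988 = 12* 1249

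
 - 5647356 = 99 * ( - 57044 )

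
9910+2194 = 12104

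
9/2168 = 9/2168=   0.00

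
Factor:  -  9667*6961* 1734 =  - 2^1*3^1*7^1 * 17^2 *1381^1*  6961^1 = - 116684305458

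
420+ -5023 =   -  4603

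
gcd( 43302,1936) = 2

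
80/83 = 80/83 = 0.96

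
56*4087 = 228872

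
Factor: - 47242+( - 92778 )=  -140020=- 2^2*5^1*7001^1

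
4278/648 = 713/108 =6.60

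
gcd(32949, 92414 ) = 7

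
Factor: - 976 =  - 2^4*61^1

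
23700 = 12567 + 11133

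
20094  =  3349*6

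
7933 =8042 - 109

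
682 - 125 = 557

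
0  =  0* 74828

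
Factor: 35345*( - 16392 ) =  -579375240=- 2^3*3^1*5^1 * 683^1*7069^1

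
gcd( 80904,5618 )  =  2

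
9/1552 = 9/1552 =0.01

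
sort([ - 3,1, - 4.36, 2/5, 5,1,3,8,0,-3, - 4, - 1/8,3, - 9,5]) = [ - 9,-4.36, - 4, - 3,-3, - 1/8, 0 , 2/5, 1,1,3,3, 5,5,8 ] 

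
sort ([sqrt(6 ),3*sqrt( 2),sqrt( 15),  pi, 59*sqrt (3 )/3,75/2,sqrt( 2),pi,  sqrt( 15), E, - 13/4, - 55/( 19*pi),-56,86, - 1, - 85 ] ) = [ - 85, - 56, - 13/4,  -  1, - 55/( 19*pi) , sqrt ( 2), sqrt( 6),E, pi,pi,sqrt( 15), sqrt( 15 ) , 3*  sqrt( 2),59*sqrt( 3)/3, 75/2,86] 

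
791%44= 43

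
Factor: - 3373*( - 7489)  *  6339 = 3^1* 2113^1*3373^1*7489^1  =  160125656583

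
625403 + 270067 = 895470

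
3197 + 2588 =5785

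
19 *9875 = 187625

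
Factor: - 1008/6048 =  - 2^( - 1)*3^(-1) = - 1/6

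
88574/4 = 44287/2= 22143.50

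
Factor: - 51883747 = -71^1*730757^1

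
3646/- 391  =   - 10+ 264/391 =- 9.32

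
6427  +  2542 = 8969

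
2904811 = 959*3029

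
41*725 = 29725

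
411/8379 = 137/2793 =0.05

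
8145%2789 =2567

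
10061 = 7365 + 2696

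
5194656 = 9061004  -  3866348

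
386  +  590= 976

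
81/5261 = 81/5261 =0.02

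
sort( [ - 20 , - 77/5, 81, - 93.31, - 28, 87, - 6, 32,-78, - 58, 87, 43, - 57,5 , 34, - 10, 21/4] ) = [ - 93.31, - 78, - 58, - 57, - 28,-20,- 77/5, - 10, - 6, 5 , 21/4,32  ,  34, 43, 81,87, 87]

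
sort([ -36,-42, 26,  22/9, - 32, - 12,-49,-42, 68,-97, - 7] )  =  [ - 97, - 49, -42, - 42, - 36, -32,  -  12, - 7, 22/9, 26, 68 ] 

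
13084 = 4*3271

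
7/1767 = 7/1767 = 0.00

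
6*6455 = 38730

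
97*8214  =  796758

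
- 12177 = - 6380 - 5797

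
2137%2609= 2137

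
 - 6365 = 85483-91848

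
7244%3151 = 942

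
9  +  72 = 81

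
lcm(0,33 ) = 0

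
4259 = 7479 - 3220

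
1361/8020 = 1361/8020 = 0.17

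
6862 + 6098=12960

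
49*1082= 53018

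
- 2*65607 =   -  131214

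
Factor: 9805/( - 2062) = -2^( - 1 )*5^1*37^1 * 53^1*1031^ ( - 1)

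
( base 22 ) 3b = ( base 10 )77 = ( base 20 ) 3H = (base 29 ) 2J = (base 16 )4d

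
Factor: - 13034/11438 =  -49/43=- 7^2*43^( - 1 ) 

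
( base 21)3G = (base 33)2d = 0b1001111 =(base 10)79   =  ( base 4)1033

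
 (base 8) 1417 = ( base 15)373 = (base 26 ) 143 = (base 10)783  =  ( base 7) 2166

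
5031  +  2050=7081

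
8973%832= 653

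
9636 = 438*22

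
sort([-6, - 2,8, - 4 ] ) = [ -6, - 4,-2, 8 ]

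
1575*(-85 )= - 133875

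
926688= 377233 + 549455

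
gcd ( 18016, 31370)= 2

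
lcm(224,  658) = 10528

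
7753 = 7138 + 615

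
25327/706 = 25327/706  =  35.87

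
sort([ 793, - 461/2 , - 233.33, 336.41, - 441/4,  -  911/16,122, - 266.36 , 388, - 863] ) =[ - 863 , - 266.36, - 233.33, - 461/2, - 441/4, - 911/16,122, 336.41, 388,793 ]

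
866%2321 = 866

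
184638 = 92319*2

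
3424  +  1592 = 5016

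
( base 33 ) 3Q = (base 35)3K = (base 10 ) 125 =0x7d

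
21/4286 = 21/4286 = 0.00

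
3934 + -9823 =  - 5889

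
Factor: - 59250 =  - 2^1 * 3^1*5^3 * 79^1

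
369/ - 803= - 1 + 434/803 = - 0.46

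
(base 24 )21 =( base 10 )49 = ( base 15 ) 34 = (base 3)1211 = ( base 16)31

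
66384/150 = 442+14/25 = 442.56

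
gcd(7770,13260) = 30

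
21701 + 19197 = 40898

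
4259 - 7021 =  - 2762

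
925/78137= 925/78137 = 0.01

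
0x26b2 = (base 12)5896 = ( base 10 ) 9906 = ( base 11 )7496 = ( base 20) 14f6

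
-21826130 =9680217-31506347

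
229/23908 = 229/23908  =  0.01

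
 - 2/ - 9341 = 2/9341 = 0.00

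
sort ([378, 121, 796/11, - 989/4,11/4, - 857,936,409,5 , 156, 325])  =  [ - 857, - 989/4 , 11/4,5,796/11 , 121, 156, 325,378,409 , 936]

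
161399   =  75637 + 85762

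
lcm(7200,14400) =14400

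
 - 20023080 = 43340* (- 462) 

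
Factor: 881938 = 2^1*61^1*7229^1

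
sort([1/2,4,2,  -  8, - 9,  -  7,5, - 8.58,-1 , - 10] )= [  -  10,-9, - 8.58, - 8,  -  7, - 1,1/2,2,4,5]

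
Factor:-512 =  - 2^9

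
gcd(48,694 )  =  2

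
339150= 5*67830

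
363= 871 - 508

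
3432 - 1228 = 2204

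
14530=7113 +7417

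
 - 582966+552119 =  - 30847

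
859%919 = 859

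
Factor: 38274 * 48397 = 2^1*3^1  *  6379^1 * 48397^1= 1852346778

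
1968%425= 268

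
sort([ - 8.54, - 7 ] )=[ -8.54, - 7]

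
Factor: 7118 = 2^1*3559^1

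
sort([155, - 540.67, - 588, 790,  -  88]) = [ - 588, - 540.67, - 88, 155 , 790]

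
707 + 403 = 1110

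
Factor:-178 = -2^1*89^1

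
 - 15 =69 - 84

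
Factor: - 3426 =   -  2^1*3^1*571^1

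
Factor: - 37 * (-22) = 2^1*11^1*37^1 = 814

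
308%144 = 20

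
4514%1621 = 1272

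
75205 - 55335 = 19870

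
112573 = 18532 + 94041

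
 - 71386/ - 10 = 7138 + 3/5 = 7138.60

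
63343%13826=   8039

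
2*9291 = 18582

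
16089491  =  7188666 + 8900825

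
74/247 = 74/247 =0.30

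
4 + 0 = 4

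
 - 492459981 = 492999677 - 985459658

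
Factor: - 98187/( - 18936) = 32729/6312 = 2^( - 3)*3^(-1 )*23^1 *263^( - 1)*1423^1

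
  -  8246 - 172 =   -  8418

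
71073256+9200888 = 80274144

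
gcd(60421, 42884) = 71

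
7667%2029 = 1580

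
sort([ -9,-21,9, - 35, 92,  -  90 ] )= [-90, - 35, - 21, - 9, 9,92 ] 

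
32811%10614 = 969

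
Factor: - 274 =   -  2^1*137^1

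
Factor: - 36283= - 13^1*2791^1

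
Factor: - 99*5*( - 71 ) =35145 = 3^2*5^1*11^1*71^1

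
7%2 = 1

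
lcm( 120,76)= 2280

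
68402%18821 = 11939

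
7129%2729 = 1671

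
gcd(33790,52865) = 545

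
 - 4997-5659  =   -10656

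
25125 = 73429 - 48304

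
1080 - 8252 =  - 7172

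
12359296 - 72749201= - 60389905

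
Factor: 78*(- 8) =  - 624 =- 2^4 * 3^1 * 13^1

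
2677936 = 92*29108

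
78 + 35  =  113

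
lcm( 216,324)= 648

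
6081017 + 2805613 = 8886630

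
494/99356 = 247/49678= 0.00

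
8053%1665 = 1393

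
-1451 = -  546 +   -  905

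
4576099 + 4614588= 9190687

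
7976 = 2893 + 5083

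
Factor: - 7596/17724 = -3^1*7^(-1) = - 3/7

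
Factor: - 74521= - 74521^1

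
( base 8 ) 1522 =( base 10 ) 850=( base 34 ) p0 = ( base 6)3534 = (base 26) 16I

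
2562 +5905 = 8467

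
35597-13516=22081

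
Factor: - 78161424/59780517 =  - 26053808/19926839 =- 2^4*11^1 * 17^( - 2 )*19^(-2)*179^1*191^(-1 )*827^1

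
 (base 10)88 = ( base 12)74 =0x58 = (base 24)3G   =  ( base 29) 31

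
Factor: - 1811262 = -2^1*3^1*301877^1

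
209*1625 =339625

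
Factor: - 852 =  - 2^2* 3^1*71^1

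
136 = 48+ 88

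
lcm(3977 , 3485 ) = 338045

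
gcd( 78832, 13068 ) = 4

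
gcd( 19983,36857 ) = 1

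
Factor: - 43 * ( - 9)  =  387= 3^2*43^1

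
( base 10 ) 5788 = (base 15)1aad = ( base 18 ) HFA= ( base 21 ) D2D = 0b1011010011100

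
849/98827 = 849/98827= 0.01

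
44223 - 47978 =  - 3755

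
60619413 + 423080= 61042493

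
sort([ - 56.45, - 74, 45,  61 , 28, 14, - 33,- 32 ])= [ - 74, - 56.45 , - 33, - 32 , 14, 28 , 45, 61 ] 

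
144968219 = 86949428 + 58018791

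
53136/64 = 3321/4= 830.25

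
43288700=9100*4757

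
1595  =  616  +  979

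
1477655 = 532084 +945571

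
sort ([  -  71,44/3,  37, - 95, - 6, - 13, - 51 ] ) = [-95, - 71, - 51, - 13, - 6,44/3, 37]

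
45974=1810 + 44164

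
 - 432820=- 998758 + 565938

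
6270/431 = 14  +  236/431 = 14.55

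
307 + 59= 366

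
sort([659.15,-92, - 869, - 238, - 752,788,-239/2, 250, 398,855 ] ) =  [ - 869,-752,-238,-239/2,-92, 250, 398, 659.15, 788  ,  855 ] 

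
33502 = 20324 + 13178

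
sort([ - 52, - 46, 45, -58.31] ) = [ - 58.31, - 52,- 46,45 ] 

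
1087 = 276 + 811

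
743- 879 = -136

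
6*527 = 3162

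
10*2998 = 29980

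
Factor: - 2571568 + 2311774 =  - 2^1 * 3^3 * 17^1*283^1 =- 259794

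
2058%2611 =2058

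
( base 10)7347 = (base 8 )16263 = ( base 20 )i77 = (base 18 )14c3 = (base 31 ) 7k0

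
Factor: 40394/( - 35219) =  - 2^1*19^1*41^( - 1) * 859^( -1)*1063^1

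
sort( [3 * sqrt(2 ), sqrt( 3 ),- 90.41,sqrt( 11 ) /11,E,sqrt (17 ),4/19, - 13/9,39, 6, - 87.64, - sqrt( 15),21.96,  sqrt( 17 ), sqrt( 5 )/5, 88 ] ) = [- 90.41, - 87.64,-sqrt (15 ), - 13/9, 4/19,sqrt( 11 )/11, sqrt( 5 )/5, sqrt(3), E,sqrt( 17 ),sqrt(17)  ,  3 * sqrt( 2 ), 6,21.96,39,88 ] 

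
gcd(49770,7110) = 7110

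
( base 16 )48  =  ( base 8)110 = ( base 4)1020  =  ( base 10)72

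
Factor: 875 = 5^3*7^1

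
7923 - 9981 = - 2058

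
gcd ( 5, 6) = 1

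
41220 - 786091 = -744871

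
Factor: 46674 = 2^1*3^2*2593^1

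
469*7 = 3283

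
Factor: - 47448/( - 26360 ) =3^2*5^(  -  1)=9/5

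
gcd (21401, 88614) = 1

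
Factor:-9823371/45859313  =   - 3^1 * 953^( -1)*48121^(-1)*3274457^1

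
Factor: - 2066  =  - 2^1*1033^1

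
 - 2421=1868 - 4289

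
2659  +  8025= 10684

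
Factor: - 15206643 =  -3^3*29^1 * 19421^1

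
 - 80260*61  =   - 4895860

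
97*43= 4171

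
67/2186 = 67/2186  =  0.03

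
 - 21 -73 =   -  94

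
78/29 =2 + 20/29 = 2.69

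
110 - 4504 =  - 4394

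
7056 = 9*784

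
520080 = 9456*55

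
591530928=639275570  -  47744642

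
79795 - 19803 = 59992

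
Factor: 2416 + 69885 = 17^1  *  4253^1 = 72301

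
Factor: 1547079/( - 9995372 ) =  - 2^( -2)*3^1 * 29^( -1)*199^( - 1)*433^( - 1)*515693^1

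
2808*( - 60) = -168480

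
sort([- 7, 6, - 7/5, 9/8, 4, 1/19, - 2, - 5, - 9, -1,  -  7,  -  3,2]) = [ - 9 , - 7, - 7, - 5, - 3, - 2,-7/5, - 1, 1/19, 9/8, 2  ,  4,6]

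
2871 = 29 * 99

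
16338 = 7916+8422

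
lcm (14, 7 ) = 14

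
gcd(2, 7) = 1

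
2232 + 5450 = 7682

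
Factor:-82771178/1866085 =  - 2^1 * 5^( - 1)*7^1 * 13^( -1)*19^( - 1 )*31^1*1511^( - 1)*190717^1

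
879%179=163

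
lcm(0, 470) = 0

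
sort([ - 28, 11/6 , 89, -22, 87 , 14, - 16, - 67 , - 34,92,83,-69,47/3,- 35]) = [ - 69, - 67 , - 35, - 34, - 28,  -  22, - 16 , 11/6, 14, 47/3,83,87,89, 92 ]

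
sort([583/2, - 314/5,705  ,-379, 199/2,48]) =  [ - 379, - 314/5, 48, 199/2,583/2, 705 ] 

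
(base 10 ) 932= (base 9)1245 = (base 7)2501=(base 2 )1110100100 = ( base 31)u2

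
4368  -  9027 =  - 4659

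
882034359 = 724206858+157827501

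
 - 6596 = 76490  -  83086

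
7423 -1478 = 5945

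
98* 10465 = 1025570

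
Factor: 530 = 2^1*5^1*53^1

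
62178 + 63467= 125645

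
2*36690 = 73380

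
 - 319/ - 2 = 319/2 = 159.50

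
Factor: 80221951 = 80221951^1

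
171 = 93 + 78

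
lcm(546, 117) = 1638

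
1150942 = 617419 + 533523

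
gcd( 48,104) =8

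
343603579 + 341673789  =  685277368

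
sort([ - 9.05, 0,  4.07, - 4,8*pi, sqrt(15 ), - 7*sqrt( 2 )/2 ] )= [  -  9.05, - 7*sqrt( 2)/2, - 4, 0, sqrt ( 15 ),4.07, 8*pi] 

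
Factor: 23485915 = 5^1*61^1 * 77003^1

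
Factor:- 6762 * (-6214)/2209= 42019068/2209 =2^2* 3^1*7^2 *13^1*23^1*47^ (  -  2 )*239^1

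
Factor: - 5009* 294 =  - 1472646=- 2^1*3^1*7^2*5009^1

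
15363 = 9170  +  6193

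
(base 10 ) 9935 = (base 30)b15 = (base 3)111121222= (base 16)26CF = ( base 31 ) AAF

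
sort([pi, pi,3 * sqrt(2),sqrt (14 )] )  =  [ pi,pi , sqrt( 14),3*sqrt( 2 ) ] 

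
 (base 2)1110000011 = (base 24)1db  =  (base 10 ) 899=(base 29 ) 120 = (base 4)32003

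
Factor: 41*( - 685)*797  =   - 5^1*41^1 * 137^1*797^1 = - 22383745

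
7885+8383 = 16268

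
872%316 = 240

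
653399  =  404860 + 248539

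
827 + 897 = 1724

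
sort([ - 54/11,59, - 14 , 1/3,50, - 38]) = [ - 38,- 14,-54/11,1/3,50,59]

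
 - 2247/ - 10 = 2247/10 = 224.70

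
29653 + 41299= 70952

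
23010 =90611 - 67601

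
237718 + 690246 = 927964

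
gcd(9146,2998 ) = 2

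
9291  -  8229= 1062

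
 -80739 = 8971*( - 9) 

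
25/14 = 25/14 = 1.79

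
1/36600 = 1/36600  =  0.00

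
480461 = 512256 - 31795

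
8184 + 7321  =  15505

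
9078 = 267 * 34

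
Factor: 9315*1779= 16571385 = 3^5 * 5^1*23^1*593^1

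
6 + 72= 78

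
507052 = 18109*28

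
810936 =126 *6436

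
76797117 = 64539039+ 12258078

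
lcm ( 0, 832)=0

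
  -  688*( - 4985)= 3429680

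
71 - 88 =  - 17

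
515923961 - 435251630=80672331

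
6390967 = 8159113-1768146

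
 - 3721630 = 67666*( - 55)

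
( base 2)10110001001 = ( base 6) 10321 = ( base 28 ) 1mh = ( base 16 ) 589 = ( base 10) 1417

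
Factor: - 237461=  - 7^1*33923^1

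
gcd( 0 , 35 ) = 35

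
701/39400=701/39400 = 0.02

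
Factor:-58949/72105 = -3^(-1 )*5^( - 1 )*19^( - 1 )*233^1 = -233/285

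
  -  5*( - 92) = 460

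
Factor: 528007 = 619^1*853^1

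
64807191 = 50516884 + 14290307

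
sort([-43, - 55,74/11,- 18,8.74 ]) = [ - 55,  -  43,- 18 , 74/11, 8.74] 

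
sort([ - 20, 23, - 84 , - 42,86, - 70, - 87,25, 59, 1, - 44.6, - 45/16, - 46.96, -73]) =[-87, - 84 , - 73, - 70, - 46.96,-44.6, - 42, -20, - 45/16, 1, 23,  25,59,86]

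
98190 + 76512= 174702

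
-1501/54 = -28 + 11/54 = - 27.80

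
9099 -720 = 8379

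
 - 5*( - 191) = 955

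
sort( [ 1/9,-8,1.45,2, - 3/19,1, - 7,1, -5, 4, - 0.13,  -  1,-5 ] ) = [ -8, - 7,-5,- 5, - 1,-3/19, - 0.13, 1/9 , 1,1,1.45, 2, 4] 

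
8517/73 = 116 + 49/73 = 116.67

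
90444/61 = 1482 + 42/61 = 1482.69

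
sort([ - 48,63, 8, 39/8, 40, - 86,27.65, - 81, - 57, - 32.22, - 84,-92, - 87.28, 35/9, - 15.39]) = [ - 92,-87.28,-86,-84, - 81, - 57, - 48, - 32.22, - 15.39, 35/9,39/8,8,27.65, 40,63] 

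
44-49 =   -  5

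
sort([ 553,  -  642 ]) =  [ - 642,553 ] 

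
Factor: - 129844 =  - 2^2 *11^1*13^1*227^1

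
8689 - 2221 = 6468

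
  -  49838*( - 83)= 4136554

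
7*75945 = 531615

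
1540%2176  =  1540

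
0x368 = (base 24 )1c8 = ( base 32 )r8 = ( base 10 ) 872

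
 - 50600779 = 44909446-95510225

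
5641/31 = 5641/31 = 181.97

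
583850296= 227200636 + 356649660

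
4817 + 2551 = 7368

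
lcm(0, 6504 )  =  0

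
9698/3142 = 4849/1571 = 3.09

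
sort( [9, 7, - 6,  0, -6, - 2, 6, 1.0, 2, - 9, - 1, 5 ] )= [ -9,-6,-6, -2, -1,0,  1.0,2,5,6, 7, 9 ] 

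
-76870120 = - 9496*8095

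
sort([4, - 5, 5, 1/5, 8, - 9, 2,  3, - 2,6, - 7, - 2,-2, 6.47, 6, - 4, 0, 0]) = [ - 9, - 7,-5, - 4, - 2, - 2, - 2,0, 0,1/5,  2,3, 4,5, 6, 6, 6.47, 8 ]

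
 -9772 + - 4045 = -13817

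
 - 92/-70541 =4/3067 = 0.00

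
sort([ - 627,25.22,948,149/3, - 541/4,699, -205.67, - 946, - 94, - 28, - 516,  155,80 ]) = [  -  946, -627,- 516, - 205.67,-541/4, - 94, - 28,  25.22,  149/3,80 , 155,699, 948] 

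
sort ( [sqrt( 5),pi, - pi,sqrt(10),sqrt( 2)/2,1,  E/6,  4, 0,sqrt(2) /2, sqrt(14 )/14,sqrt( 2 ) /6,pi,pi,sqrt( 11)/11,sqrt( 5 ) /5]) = [ - pi,0,sqrt( 2 ) /6,sqrt(14 ) /14, sqrt(11 )/11, sqrt( 5 )/5,E/6,sqrt( 2 ) /2,sqrt( 2)/2,1, sqrt(5 ), pi, pi,pi,sqrt(10 ),4]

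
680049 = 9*75561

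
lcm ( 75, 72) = 1800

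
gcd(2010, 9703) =1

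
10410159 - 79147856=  - 68737697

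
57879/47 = 1231 + 22/47 = 1231.47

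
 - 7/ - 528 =7/528=0.01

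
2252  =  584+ 1668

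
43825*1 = 43825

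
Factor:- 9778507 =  - 397^1*24631^1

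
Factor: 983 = 983^1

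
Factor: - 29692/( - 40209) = 2284/3093 = 2^2*3^( - 1)*571^1*1031^ ( - 1) 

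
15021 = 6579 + 8442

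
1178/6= 196+1/3= 196.33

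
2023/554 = 3 + 361/554 = 3.65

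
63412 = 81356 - 17944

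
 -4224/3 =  - 1408 =- 1408.00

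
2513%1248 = 17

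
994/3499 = 994/3499 = 0.28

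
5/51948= 5/51948 = 0.00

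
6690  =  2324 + 4366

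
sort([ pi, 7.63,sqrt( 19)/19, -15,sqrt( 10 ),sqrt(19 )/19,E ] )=[-15 , sqrt( 19)/19, sqrt( 19 )/19, E, pi, sqrt(10),7.63 ]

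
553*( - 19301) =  - 10673453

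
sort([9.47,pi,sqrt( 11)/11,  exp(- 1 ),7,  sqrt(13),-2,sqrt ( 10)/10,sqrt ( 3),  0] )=[ - 2  ,  0,  sqrt( 11)/11,sqrt (10)/10,  exp( - 1),sqrt(3),pi, sqrt(13), 7,9.47] 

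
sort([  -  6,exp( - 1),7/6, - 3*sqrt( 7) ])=[ - 3*sqrt (7 ), - 6,exp(- 1), 7/6] 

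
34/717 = 34/717= 0.05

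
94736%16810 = 10686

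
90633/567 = 159 + 160/189 = 159.85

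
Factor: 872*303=2^3*3^1*101^1*109^1 = 264216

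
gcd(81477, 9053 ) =9053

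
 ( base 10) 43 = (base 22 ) 1l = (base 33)1a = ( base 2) 101011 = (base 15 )2d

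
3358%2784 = 574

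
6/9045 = 2/3015 =0.00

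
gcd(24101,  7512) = 313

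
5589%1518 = 1035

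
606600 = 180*3370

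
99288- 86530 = 12758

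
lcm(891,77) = 6237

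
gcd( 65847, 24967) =1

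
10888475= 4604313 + 6284162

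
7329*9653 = 70746837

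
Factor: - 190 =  - 2^1 * 5^1*19^1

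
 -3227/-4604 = 3227/4604 = 0.70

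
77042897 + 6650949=83693846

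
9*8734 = 78606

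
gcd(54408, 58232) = 8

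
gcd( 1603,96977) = 1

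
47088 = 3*15696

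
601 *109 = 65509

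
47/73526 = 47/73526 = 0.00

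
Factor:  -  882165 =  - 3^1*5^1*23^1*2557^1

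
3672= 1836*2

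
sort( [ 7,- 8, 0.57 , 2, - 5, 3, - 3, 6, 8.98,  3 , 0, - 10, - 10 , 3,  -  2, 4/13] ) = [ - 10,  -  10,-8, - 5,- 3, - 2,0, 4/13,0.57,  2, 3,3,3,6, 7, 8.98 ] 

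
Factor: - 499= - 499^1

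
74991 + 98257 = 173248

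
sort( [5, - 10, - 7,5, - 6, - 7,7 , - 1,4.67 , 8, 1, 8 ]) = [ - 10, - 7, - 7, - 6, -1, 1, 4.67,5 , 5, 7 , 8, 8]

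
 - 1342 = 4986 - 6328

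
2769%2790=2769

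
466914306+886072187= 1352986493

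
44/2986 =22/1493 = 0.01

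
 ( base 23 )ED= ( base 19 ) hc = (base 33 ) A5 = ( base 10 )335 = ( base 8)517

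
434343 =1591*273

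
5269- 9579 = -4310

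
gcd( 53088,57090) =6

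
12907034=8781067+4125967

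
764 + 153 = 917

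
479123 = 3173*151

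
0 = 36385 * 0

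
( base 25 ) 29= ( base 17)38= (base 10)59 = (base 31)1S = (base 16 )3b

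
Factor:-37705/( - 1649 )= 5^1 * 17^ ( - 1 )*97^(-1 )*7541^1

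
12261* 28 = 343308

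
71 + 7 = 78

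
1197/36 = 133/4 =33.25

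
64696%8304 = 6568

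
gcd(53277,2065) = 413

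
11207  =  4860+6347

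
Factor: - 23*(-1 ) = 23^1 = 23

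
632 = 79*8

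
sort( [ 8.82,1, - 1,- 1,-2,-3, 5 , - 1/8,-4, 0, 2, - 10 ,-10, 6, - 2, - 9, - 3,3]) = [ - 10, - 10, - 9, - 4, - 3,  -  3, - 2, - 2,- 1  , - 1, - 1/8,  0 , 1,2,3, 5,6, 8.82] 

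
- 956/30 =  - 32 + 2/15= - 31.87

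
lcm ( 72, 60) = 360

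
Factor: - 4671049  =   - 31^1*53^1 * 2843^1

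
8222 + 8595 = 16817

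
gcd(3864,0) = 3864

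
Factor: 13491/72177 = 3^1*7^( - 2 ) * 491^(-1 )*1499^1  =  4497/24059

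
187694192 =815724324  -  628030132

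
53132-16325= 36807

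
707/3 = 707/3  =  235.67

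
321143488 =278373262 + 42770226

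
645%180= 105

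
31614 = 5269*6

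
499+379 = 878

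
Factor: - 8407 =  - 7^1 * 1201^1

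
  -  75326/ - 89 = 846 + 32/89  =  846.36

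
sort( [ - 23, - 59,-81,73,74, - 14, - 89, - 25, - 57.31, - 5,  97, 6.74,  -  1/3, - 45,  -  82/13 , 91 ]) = [ - 89,-81, - 59, - 57.31, - 45, - 25, - 23 ,-14, - 82/13, - 5, - 1/3, 6.74 , 73,74 , 91, 97 ]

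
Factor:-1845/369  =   - 5^1 = - 5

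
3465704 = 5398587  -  1932883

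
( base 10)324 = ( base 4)11010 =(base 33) 9r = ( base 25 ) CO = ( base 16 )144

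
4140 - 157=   3983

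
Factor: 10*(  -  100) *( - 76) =2^5*5^3*19^1 = 76000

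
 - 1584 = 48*( - 33)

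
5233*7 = 36631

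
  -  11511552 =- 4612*2496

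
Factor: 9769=9769^1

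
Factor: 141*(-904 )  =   - 2^3 * 3^1*47^1*113^1= - 127464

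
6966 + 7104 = 14070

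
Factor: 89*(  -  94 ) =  - 8366= - 2^1 * 47^1 * 89^1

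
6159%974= 315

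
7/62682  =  7/62682 = 0.00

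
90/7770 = 3/259  =  0.01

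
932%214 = 76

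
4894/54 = 90+ 17/27  =  90.63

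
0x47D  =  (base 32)13t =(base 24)1NL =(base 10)1149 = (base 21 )2cf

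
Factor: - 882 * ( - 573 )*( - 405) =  - 204681330 = - 2^1*3^7*5^1*7^2*191^1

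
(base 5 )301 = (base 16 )4C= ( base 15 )51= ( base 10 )76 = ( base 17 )48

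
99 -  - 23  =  122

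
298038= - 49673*( - 6)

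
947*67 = 63449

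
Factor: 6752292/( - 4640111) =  - 2^2*3^1*7^( -1) * 31^(-1)*21383^( - 1 )*562691^1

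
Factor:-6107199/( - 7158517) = 3^1*7^1 * 17^1*17107^1 * 7158517^(  -  1 ) 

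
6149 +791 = 6940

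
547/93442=547/93442= 0.01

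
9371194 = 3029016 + 6342178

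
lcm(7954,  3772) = 365884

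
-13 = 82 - 95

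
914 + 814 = 1728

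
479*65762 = 31499998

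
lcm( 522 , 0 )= 0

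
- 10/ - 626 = 5/313 = 0.02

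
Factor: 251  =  251^1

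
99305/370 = 268+29/74= 268.39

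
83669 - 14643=69026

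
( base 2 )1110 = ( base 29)e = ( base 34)e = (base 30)E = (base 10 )14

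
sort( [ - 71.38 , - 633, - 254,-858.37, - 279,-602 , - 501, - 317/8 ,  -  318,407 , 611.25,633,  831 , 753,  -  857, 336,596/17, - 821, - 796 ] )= [ - 858.37,  -  857, - 821,- 796, - 633, - 602,- 501, - 318,-279,-254,  -  71.38  ,- 317/8, 596/17,336,407, 611.25 , 633,753,831]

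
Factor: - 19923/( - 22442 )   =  87/98 = 2^( - 1 )*3^1*7^( - 2 )*29^1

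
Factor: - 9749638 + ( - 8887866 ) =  - 18637504 = - 2^6*127^1*2293^1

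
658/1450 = 329/725 = 0.45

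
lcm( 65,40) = 520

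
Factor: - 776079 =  - 3^2 * 53^1*1627^1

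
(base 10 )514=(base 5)4024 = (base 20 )15E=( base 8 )1002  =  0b1000000010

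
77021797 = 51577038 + 25444759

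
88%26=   10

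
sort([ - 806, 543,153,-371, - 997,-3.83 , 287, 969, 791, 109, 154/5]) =[-997, - 806,- 371, - 3.83, 154/5, 109, 153,287, 543, 791, 969]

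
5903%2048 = 1807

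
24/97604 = 6/24401 = 0.00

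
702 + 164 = 866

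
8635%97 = 2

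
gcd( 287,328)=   41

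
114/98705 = 6/5195 = 0.00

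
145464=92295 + 53169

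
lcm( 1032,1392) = 59856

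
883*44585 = 39368555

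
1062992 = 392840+670152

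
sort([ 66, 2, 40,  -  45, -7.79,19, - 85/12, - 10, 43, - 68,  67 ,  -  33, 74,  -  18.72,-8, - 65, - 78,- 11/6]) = [ - 78,  -  68, -65, - 45, - 33, - 18.72,- 10, -8, - 7.79, -85/12,  -  11/6, 2,  19,  40,  43,66, 67, 74]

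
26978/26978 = 1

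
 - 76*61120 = -4645120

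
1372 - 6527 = -5155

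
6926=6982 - 56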